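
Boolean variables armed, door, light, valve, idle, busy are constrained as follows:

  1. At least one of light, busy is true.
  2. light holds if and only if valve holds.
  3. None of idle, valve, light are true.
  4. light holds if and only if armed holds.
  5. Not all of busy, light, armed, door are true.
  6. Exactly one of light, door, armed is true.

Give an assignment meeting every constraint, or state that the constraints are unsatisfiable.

armed = False; door = True; light = False; valve = False; idle = False; busy = True

  (1) {light, busy}: 1 true — at least one ✓
  (2) light=F, valve=F — same ✓
  (3) {idle, valve, light}: 0 true — none ✓
  (4) light=F, armed=F — same ✓
  (5) {busy, light, armed, door}: 2/4 true — not all ✓
  (6) {light, door, armed}: 1 true — exactly one ✓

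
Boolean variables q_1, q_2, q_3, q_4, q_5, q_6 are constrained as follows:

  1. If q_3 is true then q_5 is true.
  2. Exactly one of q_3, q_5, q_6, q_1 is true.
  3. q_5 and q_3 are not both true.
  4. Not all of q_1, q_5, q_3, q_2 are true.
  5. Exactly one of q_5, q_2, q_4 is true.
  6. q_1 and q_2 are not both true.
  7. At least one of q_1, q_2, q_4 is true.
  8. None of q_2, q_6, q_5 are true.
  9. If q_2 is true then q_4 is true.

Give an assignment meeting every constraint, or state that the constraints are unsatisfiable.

q_1 = True, q_2 = False, q_3 = False, q_4 = True, q_5 = False, q_6 = False

  (1) q_3=F ⇒ q_5: vacuous ✓
  (2) {q_3, q_5, q_6, q_1}: 1 true — exactly one ✓
  (3) q_5=F, q_3=F — not both ✓
  (4) {q_1, q_5, q_3, q_2}: 1/4 true — not all ✓
  (5) {q_5, q_2, q_4}: 1 true — exactly one ✓
  (6) q_1=T, q_2=F — not both ✓
  (7) {q_1, q_2, q_4}: 2 true — at least one ✓
  (8) {q_2, q_6, q_5}: 0 true — none ✓
  (9) q_2=F ⇒ q_4: vacuous ✓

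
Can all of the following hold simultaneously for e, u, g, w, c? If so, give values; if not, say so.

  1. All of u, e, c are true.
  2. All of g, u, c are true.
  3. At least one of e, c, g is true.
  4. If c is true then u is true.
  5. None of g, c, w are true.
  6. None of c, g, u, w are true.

Unsatisfiable — no assignment works.

Case u = True:
  Constraint (6) is violated (u=T) — contradiction.
Case u = False:
  Constraint (1) is violated (u=F) — contradiction.
Both cases fail — unsatisfiable.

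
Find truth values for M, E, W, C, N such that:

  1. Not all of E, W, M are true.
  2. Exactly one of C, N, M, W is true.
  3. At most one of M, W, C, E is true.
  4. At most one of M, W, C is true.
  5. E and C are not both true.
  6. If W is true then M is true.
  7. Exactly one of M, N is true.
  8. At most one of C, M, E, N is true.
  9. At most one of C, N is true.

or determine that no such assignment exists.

M: False, E: False, W: False, C: False, N: True

  (1) {E, W, M}: 0/3 true — not all ✓
  (2) {C, N, M, W}: 1 true — exactly one ✓
  (3) {M, W, C, E}: 0 true — at most one ✓
  (4) {M, W, C}: 0 true — at most one ✓
  (5) E=F, C=F — not both ✓
  (6) W=F ⇒ M: vacuous ✓
  (7) {M, N}: 1 true — exactly one ✓
  (8) {C, M, E, N}: 1 true — at most one ✓
  (9) {C, N}: 1 true — at most one ✓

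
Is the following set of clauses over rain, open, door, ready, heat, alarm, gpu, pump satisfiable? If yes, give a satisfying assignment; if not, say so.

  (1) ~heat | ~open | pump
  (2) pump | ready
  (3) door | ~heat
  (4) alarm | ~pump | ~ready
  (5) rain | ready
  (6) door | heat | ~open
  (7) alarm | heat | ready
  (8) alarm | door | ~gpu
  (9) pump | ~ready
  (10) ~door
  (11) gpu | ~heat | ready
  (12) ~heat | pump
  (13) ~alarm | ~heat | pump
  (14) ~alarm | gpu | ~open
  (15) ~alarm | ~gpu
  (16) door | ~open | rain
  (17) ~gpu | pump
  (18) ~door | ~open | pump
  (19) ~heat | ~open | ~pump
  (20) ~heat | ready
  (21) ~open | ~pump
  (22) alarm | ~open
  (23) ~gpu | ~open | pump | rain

Unit clause (~door) forces door = False.
In (door | ~heat) only ~heat is left, so heat = False.
In (door | heat | ~open) only ~open is left, so open = False.
Set rain = True.
Set ready = True.
  then (pump | ~ready) forces pump = True.
  then (alarm | ~pump | ~ready) forces alarm = True.
  then (~alarm | ~gpu) forces gpu = False.
All clauses satisfied.

rain = True; open = False; door = False; ready = True; heat = False; alarm = True; gpu = False; pump = True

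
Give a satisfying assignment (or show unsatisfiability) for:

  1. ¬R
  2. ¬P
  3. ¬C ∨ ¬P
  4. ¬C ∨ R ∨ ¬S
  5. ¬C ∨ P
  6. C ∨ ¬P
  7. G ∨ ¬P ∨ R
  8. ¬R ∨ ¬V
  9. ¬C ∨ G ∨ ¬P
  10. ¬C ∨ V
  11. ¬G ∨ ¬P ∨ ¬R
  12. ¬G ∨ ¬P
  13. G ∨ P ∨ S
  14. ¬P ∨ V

V = False, S = False, R = False, P = False, G = True, C = False

Unit clause (¬R) forces R = False.
Unit clause (¬P) forces P = False.
In (¬C ∨ P) only ¬C is left, so C = False.
Set V = False.
Set S = False.
  then (G ∨ P ∨ S) forces G = True.
All clauses satisfied.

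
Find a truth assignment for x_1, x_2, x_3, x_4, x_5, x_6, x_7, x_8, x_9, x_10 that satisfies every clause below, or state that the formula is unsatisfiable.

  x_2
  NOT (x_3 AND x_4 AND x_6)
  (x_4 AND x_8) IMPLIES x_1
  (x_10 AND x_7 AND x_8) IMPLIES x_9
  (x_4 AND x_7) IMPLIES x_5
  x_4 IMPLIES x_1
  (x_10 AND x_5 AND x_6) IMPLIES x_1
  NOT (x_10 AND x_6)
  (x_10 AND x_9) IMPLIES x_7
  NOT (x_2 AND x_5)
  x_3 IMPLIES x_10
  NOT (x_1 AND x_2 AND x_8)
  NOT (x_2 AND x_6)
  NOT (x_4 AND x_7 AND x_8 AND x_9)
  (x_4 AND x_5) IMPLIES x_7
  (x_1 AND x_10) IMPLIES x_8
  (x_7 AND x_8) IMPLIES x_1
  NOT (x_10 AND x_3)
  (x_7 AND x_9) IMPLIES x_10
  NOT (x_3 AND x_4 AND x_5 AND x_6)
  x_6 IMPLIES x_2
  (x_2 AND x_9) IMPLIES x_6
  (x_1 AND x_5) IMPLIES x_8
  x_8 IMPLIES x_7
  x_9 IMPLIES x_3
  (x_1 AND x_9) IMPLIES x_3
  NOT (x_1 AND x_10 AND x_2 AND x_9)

x_1 = True; x_2 = True; x_3 = False; x_4 = False; x_5 = False; x_6 = False; x_7 = True; x_8 = False; x_9 = False; x_10 = False

Unit clause (x_2) forces x_2 = True.
In (NOT x_2 OR NOT x_5) only NOT x_5 is left, so x_5 = False.
In (NOT x_2 OR NOT x_6) only NOT x_6 is left, so x_6 = False.
In (NOT x_2 OR x_6 OR NOT x_9) only NOT x_9 is left, so x_9 = False.
Set x_1 = True.
  then (NOT x_1 OR NOT x_2 OR NOT x_8) forces x_8 = False.
  then (NOT x_1 OR NOT x_10 OR x_8) forces x_10 = False.
  then (x_10 OR NOT x_3) forces x_3 = False.
Set x_4 = False.
Set x_7 = True.
All clauses satisfied.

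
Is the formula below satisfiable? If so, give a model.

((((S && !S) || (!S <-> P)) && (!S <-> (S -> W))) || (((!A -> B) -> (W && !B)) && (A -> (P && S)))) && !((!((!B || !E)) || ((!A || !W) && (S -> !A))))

E = True, P = True, S = False, A = True, W = True, B = False

  (((S && !S) || (!S <-> P)) && (!S <-> (S -> W))) || (((!A -> B) -> (W && !B)) && (A -> (P && S))) = True
    ((S && !S) || (!S <-> P)) && (!S <-> (S -> W)) = True
      (S && !S) || (!S <-> P) = True
        S && !S = False
          !S = True
        !S <-> P = True
          !S = True
      !S <-> (S -> W) = True
        !S = True
        S -> W = True
    ((!A -> B) -> (W && !B)) && (A -> (P && S)) = False
      (!A -> B) -> (W && !B) = True
        !A -> B = True
          !A = False
        W && !B = True
          !B = True
      A -> (P && S) = False
        P && S = False
  !((!((!B || !E)) || ((!A || !W) && (S -> !A)))) = True
    !((!B || !E)) || ((!A || !W) && (S -> !A)) = False
      !((!B || !E)) = False
        !B || !E = True
          !B = True
          !E = False
      (!A || !W) && (S -> !A) = False
        !A || !W = False
          !A = False
          !W = False
        S -> !A = True
          !A = False
Both conjuncts True, so the formula holds.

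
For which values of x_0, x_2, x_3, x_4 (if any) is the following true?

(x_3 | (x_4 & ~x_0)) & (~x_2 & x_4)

x_0 = True, x_2 = False, x_3 = True, x_4 = True

  x_3 | (x_4 & ~x_0) = True
    x_4 & ~x_0 = False
      ~x_0 = False
  ~x_2 & x_4 = True
    ~x_2 = True
Both conjuncts True, so the formula holds.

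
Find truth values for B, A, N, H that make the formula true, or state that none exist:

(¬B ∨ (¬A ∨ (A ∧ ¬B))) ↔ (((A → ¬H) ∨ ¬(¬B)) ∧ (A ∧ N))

B=T, A=T, N=F, H=F

  (¬B ∨ (¬A ∨ (A ∧ ¬B))) ↔ (((A → ¬H) ∨ ¬(¬B)) ∧ (A ∧ N)) = True
    ¬B ∨ (¬A ∨ (A ∧ ¬B)) = False
      ¬B = False
      ¬A ∨ (A ∧ ¬B) = False
        ¬A = False
        A ∧ ¬B = False
          ¬B = False
    ((A → ¬H) ∨ ¬(¬B)) ∧ (A ∧ N) = False
      (A → ¬H) ∨ ¬(¬B) = True
        A → ¬H = True
          ¬H = True
        ¬(¬B) = True
          ¬B = False
      A ∧ N = False
The formula evaluates to True.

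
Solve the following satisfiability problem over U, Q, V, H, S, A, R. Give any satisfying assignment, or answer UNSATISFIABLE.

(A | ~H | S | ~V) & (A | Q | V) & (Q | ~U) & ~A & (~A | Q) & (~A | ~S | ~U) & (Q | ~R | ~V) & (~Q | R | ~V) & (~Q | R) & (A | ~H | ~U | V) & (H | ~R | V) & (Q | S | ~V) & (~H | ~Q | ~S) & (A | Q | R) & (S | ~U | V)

Unit clause (~A) forces A = False.
Set U = True.
  then (Q | ~U) forces Q = True.
  then (~Q | R) forces R = True.
Try V = False:
  (A | ~H | ~U | V) forces H = False.
  clause (H | ~R | V) is falsified — backtrack.
So V = True.
Try H = True:
  (A | ~H | S | ~V) forces S = True.
  clause (~H | ~Q | ~S) is falsified — backtrack.
So H = False.
Set S = False.
All clauses satisfied.

U = True, Q = True, V = True, H = False, S = False, A = False, R = True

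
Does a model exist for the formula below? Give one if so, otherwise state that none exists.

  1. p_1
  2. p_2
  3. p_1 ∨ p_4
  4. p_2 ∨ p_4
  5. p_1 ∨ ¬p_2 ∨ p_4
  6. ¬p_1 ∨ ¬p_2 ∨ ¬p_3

p_1 = True, p_2 = True, p_3 = False, p_4 = True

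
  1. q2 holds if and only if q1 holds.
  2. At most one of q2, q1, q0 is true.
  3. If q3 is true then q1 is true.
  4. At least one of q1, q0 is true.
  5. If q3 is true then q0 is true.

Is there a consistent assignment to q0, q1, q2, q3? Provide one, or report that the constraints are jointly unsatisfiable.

q0=T, q1=F, q2=F, q3=F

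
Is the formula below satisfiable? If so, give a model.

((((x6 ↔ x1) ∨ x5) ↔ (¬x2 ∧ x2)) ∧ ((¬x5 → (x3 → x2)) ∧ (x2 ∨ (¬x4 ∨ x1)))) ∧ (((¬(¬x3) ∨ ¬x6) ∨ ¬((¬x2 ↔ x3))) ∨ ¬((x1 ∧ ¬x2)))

x1: True, x2: True, x3: True, x4: True, x5: False, x6: False

  (((x6 ↔ x1) ∨ x5) ↔ (¬x2 ∧ x2)) ∧ ((¬x5 → (x3 → x2)) ∧ (x2 ∨ (¬x4 ∨ x1))) = True
    ((x6 ↔ x1) ∨ x5) ↔ (¬x2 ∧ x2) = True
      (x6 ↔ x1) ∨ x5 = False
        x6 ↔ x1 = False
      ¬x2 ∧ x2 = False
        ¬x2 = False
    (¬x5 → (x3 → x2)) ∧ (x2 ∨ (¬x4 ∨ x1)) = True
      ¬x5 → (x3 → x2) = True
        ¬x5 = True
        x3 → x2 = True
      x2 ∨ (¬x4 ∨ x1) = True
        ¬x4 ∨ x1 = True
          ¬x4 = False
  ((¬(¬x3) ∨ ¬x6) ∨ ¬((¬x2 ↔ x3))) ∨ ¬((x1 ∧ ¬x2)) = True
    (¬(¬x3) ∨ ¬x6) ∨ ¬((¬x2 ↔ x3)) = True
      ¬(¬x3) ∨ ¬x6 = True
        ¬(¬x3) = True
          ¬x3 = False
        ¬x6 = True
      ¬((¬x2 ↔ x3)) = True
        ¬x2 ↔ x3 = False
          ¬x2 = False
    ¬((x1 ∧ ¬x2)) = True
      x1 ∧ ¬x2 = False
        ¬x2 = False
Both conjuncts True, so the formula holds.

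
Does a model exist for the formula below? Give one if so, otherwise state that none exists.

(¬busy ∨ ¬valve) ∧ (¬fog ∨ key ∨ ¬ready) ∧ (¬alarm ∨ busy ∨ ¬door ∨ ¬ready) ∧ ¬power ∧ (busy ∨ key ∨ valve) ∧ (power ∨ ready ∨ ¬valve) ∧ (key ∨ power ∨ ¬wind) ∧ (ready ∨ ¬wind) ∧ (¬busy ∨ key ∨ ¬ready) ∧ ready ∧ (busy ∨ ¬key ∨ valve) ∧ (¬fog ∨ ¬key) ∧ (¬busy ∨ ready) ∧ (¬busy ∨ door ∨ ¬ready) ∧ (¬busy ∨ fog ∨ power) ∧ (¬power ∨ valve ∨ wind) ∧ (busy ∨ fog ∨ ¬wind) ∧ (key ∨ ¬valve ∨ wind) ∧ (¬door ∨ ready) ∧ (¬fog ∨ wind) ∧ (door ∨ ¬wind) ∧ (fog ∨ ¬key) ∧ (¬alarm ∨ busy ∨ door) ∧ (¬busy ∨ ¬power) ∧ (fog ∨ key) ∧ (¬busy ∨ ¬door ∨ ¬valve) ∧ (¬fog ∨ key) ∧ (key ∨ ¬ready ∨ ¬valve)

Unsatisfiable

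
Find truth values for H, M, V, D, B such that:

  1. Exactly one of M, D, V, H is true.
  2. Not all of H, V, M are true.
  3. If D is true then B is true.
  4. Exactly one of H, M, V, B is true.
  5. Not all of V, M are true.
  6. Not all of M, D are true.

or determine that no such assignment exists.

H = False; M = False; V = False; D = True; B = True

  (1) {M, D, V, H}: 1 true — exactly one ✓
  (2) {H, V, M}: 0/3 true — not all ✓
  (3) D=T ⇒ B: T ✓
  (4) {H, M, V, B}: 1 true — exactly one ✓
  (5) {V, M}: 0/2 true — not all ✓
  (6) {M, D}: 1/2 true — not all ✓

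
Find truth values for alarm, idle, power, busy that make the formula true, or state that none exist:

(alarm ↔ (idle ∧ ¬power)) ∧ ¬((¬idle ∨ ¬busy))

alarm=F; idle=T; power=T; busy=T

  alarm ↔ (idle ∧ ¬power) = True
    idle ∧ ¬power = False
      ¬power = False
  ¬((¬idle ∨ ¬busy)) = True
    ¬idle ∨ ¬busy = False
      ¬idle = False
      ¬busy = False
Both conjuncts True, so the formula holds.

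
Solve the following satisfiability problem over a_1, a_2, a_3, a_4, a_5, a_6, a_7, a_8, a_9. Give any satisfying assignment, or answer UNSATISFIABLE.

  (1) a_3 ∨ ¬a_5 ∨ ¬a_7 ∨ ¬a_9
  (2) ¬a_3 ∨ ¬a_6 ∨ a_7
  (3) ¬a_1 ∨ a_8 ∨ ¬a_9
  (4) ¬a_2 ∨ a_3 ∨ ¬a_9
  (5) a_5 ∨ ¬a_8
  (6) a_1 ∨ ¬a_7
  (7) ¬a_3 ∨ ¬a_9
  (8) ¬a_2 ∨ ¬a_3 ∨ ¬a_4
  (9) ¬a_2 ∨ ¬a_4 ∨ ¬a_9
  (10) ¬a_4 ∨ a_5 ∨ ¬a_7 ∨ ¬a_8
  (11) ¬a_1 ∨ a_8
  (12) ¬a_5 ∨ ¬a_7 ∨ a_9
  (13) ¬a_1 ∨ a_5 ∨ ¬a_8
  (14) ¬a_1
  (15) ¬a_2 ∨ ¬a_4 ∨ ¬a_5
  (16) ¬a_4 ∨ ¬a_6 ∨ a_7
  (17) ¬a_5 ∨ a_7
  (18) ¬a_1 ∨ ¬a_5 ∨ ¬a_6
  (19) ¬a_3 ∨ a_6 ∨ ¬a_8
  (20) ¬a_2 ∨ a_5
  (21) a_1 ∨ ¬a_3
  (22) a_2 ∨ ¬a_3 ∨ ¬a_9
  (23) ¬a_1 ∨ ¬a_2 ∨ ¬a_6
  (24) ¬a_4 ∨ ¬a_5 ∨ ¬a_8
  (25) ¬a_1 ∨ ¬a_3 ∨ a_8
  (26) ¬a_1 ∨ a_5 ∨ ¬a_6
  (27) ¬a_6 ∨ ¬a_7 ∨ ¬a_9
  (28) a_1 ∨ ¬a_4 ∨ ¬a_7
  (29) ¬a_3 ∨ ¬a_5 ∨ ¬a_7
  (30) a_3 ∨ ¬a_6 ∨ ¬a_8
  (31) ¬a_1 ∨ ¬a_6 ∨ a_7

a_1=F, a_2=F, a_3=F, a_4=F, a_5=F, a_6=F, a_7=F, a_8=F, a_9=T

Unit clause (¬a_1) forces a_1 = False.
In (a_1 ∨ ¬a_3) only ¬a_3 is left, so a_3 = False.
In (a_1 ∨ ¬a_7) only ¬a_7 is left, so a_7 = False.
In (¬a_5 ∨ a_7) only ¬a_5 is left, so a_5 = False.
In (¬a_2 ∨ a_5) only ¬a_2 is left, so a_2 = False.
In (a_5 ∨ ¬a_8) only ¬a_8 is left, so a_8 = False.
Set a_4 = False.
Set a_6 = False.
Set a_9 = True.
All clauses satisfied.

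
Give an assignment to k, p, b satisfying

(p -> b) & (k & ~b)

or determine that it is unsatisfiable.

k: True; p: False; b: False

  p -> b = True
  k & ~b = True
    ~b = True
Both conjuncts True, so the formula holds.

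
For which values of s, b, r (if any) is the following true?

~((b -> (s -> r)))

s = True, b = True, r = False

  ~((b -> (s -> r))) = True
    b -> (s -> r) = False
      s -> r = False
The formula evaluates to True.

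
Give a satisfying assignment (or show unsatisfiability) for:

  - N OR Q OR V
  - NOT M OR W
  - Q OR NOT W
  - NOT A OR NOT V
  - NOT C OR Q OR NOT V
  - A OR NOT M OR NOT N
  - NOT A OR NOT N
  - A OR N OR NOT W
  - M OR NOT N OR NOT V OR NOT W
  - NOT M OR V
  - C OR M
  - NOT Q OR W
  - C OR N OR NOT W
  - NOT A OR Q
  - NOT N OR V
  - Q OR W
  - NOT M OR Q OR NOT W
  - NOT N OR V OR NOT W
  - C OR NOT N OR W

Set A = True.
  then (NOT A OR NOT V) forces V = False.
  then (NOT A OR NOT N) forces N = False.
  then (NOT M OR V) forces M = False.
  then (C OR M) forces C = True.
  then (NOT A OR Q) forces Q = True.
  then (NOT Q OR W) forces W = True.
All clauses satisfied.

A=T; V=F; Q=T; W=T; M=F; C=T; N=F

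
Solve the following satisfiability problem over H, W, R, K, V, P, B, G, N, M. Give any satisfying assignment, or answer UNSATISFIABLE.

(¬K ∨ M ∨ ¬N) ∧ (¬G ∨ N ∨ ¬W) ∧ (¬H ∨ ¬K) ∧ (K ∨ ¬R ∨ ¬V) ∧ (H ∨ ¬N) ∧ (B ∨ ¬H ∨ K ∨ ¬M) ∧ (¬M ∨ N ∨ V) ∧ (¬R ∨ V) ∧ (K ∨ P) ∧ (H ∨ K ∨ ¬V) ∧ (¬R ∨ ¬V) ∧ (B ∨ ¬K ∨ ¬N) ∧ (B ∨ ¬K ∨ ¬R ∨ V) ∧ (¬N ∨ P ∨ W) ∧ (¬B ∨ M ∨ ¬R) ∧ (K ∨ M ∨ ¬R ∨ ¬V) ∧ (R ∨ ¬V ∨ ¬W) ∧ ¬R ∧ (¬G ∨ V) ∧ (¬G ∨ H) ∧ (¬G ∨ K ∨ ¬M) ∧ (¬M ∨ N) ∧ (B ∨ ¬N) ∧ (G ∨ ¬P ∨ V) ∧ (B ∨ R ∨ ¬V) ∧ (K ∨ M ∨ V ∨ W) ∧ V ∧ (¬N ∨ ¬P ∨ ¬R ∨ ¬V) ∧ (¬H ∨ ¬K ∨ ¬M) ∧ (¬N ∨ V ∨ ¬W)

Unit clause (¬R) forces R = False.
Unit clause (V) forces V = True.
In (R ∨ ¬V ∨ ¬W) only ¬W is left, so W = False.
In (B ∨ R ∨ ¬V) only B is left, so B = True.
Set H = True.
  then (¬H ∨ ¬K) forces K = False.
  then (K ∨ P) forces P = True.
Set G = False.
Set N = True.
Set M = True.
All clauses satisfied.

H = True; W = False; R = False; K = False; V = True; P = True; B = True; G = False; N = True; M = True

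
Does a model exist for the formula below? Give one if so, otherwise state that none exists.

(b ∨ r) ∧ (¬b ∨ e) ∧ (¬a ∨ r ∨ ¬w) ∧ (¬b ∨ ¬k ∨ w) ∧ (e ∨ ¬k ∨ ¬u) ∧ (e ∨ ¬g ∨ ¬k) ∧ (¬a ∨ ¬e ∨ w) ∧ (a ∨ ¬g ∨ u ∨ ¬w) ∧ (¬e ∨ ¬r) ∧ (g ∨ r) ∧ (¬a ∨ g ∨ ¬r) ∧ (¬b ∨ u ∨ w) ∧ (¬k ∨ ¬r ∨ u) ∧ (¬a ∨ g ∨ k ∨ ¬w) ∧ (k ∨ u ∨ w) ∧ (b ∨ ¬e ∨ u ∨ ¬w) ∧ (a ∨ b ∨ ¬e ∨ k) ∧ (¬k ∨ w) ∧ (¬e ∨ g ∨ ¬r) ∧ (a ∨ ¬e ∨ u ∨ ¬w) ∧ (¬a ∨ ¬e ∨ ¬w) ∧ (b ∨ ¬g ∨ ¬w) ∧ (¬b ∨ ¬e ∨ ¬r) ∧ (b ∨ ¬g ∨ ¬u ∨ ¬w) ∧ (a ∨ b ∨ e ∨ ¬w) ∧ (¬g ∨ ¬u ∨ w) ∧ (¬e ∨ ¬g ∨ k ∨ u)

w: True, k: False, a: False, u: True, r: False, e: True, g: True, b: True

Set w = True.
Set k = False.
Try a = True:
  (¬a ∨ r ∨ ¬w) forces r = True.
  (¬e ∨ ¬r) forces e = False.
  (¬b ∨ e) forces b = False.
  (¬a ∨ g ∨ ¬r) forces g = True.
  clause (b ∨ ¬g ∨ ¬w) is falsified — backtrack.
So a = False.
Try u = False:
  (a ∨ ¬g ∨ u ∨ ¬w) forces g = False.
  (g ∨ r) forces r = True.
  (¬e ∨ ¬r) forces e = False.
  (¬b ∨ e) forces b = False.
  clause (a ∨ b ∨ e ∨ ¬w) is falsified — backtrack.
So u = True.
Try r = True:
  (¬e ∨ ¬r) forces e = False.
  (¬b ∨ e) forces b = False.
  clause (a ∨ b ∨ e ∨ ¬w) is falsified — backtrack.
So r = False.
  then (b ∨ r) forces b = True.
  then (¬b ∨ e) forces e = True.
  then (g ∨ r) forces g = True.
All clauses satisfied.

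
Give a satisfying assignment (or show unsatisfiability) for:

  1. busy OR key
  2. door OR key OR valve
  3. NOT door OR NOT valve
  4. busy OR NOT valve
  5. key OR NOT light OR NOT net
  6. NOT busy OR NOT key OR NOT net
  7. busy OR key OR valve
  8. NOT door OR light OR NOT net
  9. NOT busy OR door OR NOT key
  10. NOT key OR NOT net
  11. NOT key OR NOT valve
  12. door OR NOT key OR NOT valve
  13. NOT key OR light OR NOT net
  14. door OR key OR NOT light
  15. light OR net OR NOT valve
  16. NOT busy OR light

key = True; net = False; light = True; valve = False; busy = True; door = True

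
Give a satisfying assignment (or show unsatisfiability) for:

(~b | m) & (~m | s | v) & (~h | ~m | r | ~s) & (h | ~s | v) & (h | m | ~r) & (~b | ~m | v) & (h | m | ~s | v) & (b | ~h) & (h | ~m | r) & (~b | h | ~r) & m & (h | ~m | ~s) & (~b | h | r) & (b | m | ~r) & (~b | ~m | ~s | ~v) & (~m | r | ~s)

Unit clause (m) forces m = True.
Try v = False:
  (~m | s | v) forces s = True.
  (h | ~s | v) forces h = True.
  (~h | ~m | r | ~s) forces r = True.
  (~b | ~m | v) forces b = False.
  clause (b | ~h) is falsified — backtrack.
So v = True.
Set b = True.
  then (~b | ~m | ~s | ~v) forces s = False.
Try h = False:
  (h | ~m | r) forces r = True.
  clause (~b | h | ~r) is falsified — backtrack.
So h = True.
Set r = True.
All clauses satisfied.

v = True; m = True; b = True; s = False; h = True; r = True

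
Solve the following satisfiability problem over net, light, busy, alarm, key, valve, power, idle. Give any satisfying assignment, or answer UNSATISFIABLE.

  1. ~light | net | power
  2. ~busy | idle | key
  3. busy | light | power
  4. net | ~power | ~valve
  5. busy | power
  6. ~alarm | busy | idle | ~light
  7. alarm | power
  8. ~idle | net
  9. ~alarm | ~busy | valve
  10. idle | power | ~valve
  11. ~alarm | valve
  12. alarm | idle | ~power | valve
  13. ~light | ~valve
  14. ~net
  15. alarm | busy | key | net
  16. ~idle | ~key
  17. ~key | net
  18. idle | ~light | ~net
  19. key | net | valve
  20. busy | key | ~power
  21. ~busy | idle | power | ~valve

Unsatisfiable — no assignment works.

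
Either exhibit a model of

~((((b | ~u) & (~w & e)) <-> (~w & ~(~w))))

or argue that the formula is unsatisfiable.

u = False, w = False, e = True, b = True

  ~((((b | ~u) & (~w & e)) <-> (~w & ~(~w)))) = True
    ((b | ~u) & (~w & e)) <-> (~w & ~(~w)) = False
      (b | ~u) & (~w & e) = True
        b | ~u = True
          ~u = True
        ~w & e = True
          ~w = True
      ~w & ~(~w) = False
        ~w = True
        ~(~w) = False
          ~w = True
The formula evaluates to True.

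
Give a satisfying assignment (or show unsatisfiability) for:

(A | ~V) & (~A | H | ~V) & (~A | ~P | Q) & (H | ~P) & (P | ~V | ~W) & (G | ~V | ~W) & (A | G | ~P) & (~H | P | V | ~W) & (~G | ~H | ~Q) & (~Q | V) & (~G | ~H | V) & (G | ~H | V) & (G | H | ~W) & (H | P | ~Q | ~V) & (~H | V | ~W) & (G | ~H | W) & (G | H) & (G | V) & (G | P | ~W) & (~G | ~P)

V=F; Q=F; P=F; W=T; A=F; H=F; G=T

Set V = False.
  then (~Q | V) forces Q = False.
  then (G | V) forces G = True.
  then (~G | ~P) forces P = False.
  then (~G | ~H | V) forces H = False.
Set W = True.
Set A = False.
All clauses satisfied.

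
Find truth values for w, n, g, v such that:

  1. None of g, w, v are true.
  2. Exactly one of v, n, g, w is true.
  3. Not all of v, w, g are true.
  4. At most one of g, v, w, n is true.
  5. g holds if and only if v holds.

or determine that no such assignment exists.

w = False; n = True; g = False; v = False

  (1) {g, w, v}: 0 true — none ✓
  (2) {v, n, g, w}: 1 true — exactly one ✓
  (3) {v, w, g}: 0/3 true — not all ✓
  (4) {g, v, w, n}: 1 true — at most one ✓
  (5) g=F, v=F — same ✓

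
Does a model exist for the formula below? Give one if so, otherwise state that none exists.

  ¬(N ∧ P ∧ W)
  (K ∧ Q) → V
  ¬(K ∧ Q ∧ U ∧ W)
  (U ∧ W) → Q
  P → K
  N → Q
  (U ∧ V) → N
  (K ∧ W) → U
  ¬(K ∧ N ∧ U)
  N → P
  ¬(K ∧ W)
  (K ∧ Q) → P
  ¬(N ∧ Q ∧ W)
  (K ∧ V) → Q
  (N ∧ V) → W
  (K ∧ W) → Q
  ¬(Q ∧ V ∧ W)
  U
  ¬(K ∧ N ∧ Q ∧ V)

U = True; P = False; Q = False; V = False; K = False; W = False; N = False

Unit clause (U) forces U = True.
Set P = False.
  then (¬N ∨ P) forces N = False.
  then (N ∨ ¬U ∨ ¬V) forces V = False.
Set Q = False.
  then (Q ∨ ¬U ∨ ¬W) forces W = False.
Set K = False.
All clauses satisfied.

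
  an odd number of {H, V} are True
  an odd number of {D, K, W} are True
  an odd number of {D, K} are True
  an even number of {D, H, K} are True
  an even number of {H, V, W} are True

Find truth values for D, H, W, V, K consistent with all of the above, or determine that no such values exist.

Adding constraints 1, 2, 3, 5 mod 2: every variable appears an even number of times on the left, so the left side is 0.
But the right sides sum to 1 (mod 2). 0 ≠ 1 — the system is inconsistent.

Unsatisfiable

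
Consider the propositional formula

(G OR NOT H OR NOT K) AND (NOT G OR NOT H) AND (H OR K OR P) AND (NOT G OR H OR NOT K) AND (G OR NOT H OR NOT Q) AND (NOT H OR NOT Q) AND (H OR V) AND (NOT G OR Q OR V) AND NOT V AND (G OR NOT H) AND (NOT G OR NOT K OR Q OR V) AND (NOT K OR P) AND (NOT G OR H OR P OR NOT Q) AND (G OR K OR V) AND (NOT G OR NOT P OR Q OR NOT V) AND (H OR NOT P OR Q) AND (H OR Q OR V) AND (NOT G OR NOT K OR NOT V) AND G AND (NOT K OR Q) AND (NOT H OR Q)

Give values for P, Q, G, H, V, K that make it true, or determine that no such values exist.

Case H = True:
  (NOT G OR NOT H) forces G = False.
  Clause (G OR NOT H) is falsified — contradiction.
Case H = False:
  (H OR V) forces V = True.
  Clause (NOT V) is falsified — contradiction.
Both cases fail, so the formula is unsatisfiable.

UNSATISFIABLE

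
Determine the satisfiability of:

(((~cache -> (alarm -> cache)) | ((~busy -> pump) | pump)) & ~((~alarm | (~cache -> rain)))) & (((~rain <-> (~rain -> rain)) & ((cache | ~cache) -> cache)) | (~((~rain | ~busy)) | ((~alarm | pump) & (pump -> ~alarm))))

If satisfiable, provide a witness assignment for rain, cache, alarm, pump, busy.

The formula is unsatisfiable.

Case rain = True: the conjunct ~((~alarm | (~cache -> rain))) becomes ~((~alarm | True)) = False.
Case rain = False: the formula simplifies to (((~cache -> (alarm -> cache)) | ((~busy -> pump) | pump)) & ~((~alarm | cache))) & ((~alarm | pump) & (pump -> ~alarm)).
  alarm = True: simplifies to (((~cache -> cache) | ((~busy -> pump) | pump)) & ~cache) & (pump & ~pump).
    pump = True: the conjunct ~pump is False.
    pump = False: the conjunct pump is False.
  alarm = False: the conjunct ~((~alarm | cache)) becomes ~((True | cache)) = False.
Both cases fail — unsatisfiable.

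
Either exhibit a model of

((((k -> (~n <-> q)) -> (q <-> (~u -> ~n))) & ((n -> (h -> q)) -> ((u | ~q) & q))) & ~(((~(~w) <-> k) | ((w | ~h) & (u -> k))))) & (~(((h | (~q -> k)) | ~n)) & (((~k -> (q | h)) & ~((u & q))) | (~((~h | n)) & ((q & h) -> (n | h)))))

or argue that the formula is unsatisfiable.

Case h = True: the conjunct ~(((h | (~q -> k)) | ~n)) becomes ~((True | ~n)) = False.
Case h = False: the formula simplifies to ((((k -> (~n <-> q)) -> (q <-> (~u -> ~n))) & ((u | ~q) & q)) & ~(((~(~w) <-> k) | (u -> k)))) & (~(((~q -> k) | ~n)) & ((~k -> q) & ~((u & q)))).
  q = True: the conjunct ~(((~q -> k) | ~n)) becomes ~((True | ~n)) = False.
  q = False: the conjunct q is False.
Both cases fail — unsatisfiable.

UNSATISFIABLE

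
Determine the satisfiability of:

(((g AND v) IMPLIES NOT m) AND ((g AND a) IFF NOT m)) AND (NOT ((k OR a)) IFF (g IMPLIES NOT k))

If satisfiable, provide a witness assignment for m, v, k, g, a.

m = True; v = True; k = False; g = False; a = False

  ((g AND v) IMPLIES NOT m) AND ((g AND a) IFF NOT m) = True
    (g AND v) IMPLIES NOT m = True
      g AND v = False
      NOT m = False
    (g AND a) IFF NOT m = True
      g AND a = False
      NOT m = False
  NOT ((k OR a)) IFF (g IMPLIES NOT k) = True
    NOT ((k OR a)) = True
      k OR a = False
    g IMPLIES NOT k = True
      NOT k = True
Both conjuncts True, so the formula holds.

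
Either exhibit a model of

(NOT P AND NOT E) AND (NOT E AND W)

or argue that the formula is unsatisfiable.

W = True, P = False, E = False

  NOT P AND NOT E = True
    NOT P = True
    NOT E = True
  NOT E AND W = True
    NOT E = True
Both conjuncts True, so the formula holds.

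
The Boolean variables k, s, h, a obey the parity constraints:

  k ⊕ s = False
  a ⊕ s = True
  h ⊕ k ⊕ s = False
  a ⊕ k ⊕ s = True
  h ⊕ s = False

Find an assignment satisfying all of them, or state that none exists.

k: False; s: False; h: False; a: True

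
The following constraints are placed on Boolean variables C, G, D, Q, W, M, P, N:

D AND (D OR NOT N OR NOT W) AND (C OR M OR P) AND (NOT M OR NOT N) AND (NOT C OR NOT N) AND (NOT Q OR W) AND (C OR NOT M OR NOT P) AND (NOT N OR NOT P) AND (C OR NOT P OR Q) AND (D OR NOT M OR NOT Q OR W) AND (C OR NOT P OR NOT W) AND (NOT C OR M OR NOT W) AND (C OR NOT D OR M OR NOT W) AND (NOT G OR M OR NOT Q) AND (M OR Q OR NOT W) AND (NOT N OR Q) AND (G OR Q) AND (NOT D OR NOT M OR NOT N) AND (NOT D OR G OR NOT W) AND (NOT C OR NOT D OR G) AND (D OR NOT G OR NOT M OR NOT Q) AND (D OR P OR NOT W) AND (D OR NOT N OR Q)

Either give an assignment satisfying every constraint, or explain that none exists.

Unit clause (D) forces D = True.
Set C = False.
Try G = False:
  (G OR Q) forces Q = True.
  (NOT Q OR W) forces W = True.
  clause (NOT D OR G OR NOT W) is falsified — backtrack.
So G = True.
Set Q = False.
  then (C OR NOT P OR Q) forces P = False.
  then (NOT N OR Q) forces N = False.
  then (C OR M OR P) forces M = True.
Set W = True.
All clauses satisfied.

C = False; G = True; D = True; Q = False; W = True; M = True; P = False; N = False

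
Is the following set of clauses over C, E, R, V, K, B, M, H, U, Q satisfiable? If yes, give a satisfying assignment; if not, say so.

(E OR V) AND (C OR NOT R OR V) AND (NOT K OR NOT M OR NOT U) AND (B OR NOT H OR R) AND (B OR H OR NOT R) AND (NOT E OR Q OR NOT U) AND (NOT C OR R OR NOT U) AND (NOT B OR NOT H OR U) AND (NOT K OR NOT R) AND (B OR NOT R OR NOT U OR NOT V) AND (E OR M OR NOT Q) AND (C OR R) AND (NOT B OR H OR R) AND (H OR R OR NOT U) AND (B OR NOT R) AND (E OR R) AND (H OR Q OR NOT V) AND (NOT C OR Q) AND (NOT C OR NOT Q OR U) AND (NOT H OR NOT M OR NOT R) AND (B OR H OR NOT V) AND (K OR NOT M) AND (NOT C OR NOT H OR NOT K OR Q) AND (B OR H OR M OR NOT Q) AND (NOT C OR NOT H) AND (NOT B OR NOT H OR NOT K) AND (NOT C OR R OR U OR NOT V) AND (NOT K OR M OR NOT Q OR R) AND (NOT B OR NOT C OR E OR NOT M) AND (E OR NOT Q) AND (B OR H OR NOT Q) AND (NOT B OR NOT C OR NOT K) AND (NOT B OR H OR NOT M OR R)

C: True, E: True, R: True, V: False, K: False, B: True, M: False, H: False, U: True, Q: True

Set C = True.
  then (NOT C OR Q) forces Q = True.
  then (NOT C OR NOT Q OR U) forces U = True.
  then (NOT C OR NOT H) forces H = False.
  then (E OR NOT Q) forces E = True.
  then (B OR H OR NOT Q) forces B = True.
  then (NOT B OR NOT C OR NOT K) forces K = False.
  then (NOT C OR R OR NOT U) forces R = True.
  then (K OR NOT M) forces M = False.
Set V = False.
All clauses satisfied.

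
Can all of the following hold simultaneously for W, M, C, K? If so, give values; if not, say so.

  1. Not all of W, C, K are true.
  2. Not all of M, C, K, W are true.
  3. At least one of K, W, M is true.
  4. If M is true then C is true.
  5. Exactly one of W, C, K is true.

W = True; M = False; C = False; K = False

  (1) {W, C, K}: 1/3 true — not all ✓
  (2) {M, C, K, W}: 1/4 true — not all ✓
  (3) {K, W, M}: 1 true — at least one ✓
  (4) M=F ⇒ C: vacuous ✓
  (5) {W, C, K}: 1 true — exactly one ✓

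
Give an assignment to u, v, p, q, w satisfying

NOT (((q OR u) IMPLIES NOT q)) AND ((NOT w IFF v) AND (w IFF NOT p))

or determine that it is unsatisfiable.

u: True, v: False, p: False, q: True, w: True

  NOT (((q OR u) IMPLIES NOT q)) = True
    (q OR u) IMPLIES NOT q = False
      q OR u = True
      NOT q = False
  (NOT w IFF v) AND (w IFF NOT p) = True
    NOT w IFF v = True
      NOT w = False
    w IFF NOT p = True
      NOT p = True
Both conjuncts True, so the formula holds.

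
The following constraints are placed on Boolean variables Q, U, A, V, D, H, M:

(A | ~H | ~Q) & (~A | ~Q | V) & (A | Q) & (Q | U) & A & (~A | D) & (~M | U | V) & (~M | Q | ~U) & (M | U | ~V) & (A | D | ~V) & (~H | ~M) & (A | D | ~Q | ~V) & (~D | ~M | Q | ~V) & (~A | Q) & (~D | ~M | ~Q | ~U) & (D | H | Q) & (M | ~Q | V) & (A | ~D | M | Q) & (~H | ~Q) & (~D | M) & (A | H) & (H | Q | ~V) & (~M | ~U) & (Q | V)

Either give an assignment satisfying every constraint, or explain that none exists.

Unit clause (A) forces A = True.
In (~A | D) only D is left, so D = True.
In (~A | Q) only Q is left, so Q = True.
In (~H | ~Q) only ~H is left, so H = False.
In (~D | M) only M is left, so M = True.
In (~M | ~U) only ~U is left, so U = False.
In (~A | ~Q | V) only V is left, so V = True.
All clauses satisfied.

Q=T, U=F, A=T, V=T, D=T, H=F, M=T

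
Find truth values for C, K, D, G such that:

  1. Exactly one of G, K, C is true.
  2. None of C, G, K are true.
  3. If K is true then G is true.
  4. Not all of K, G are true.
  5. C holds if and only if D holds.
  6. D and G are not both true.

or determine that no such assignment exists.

The formula is unsatisfiable.

Case C = True:
  Constraint (2) is violated (C=T) — contradiction.
Case C = False:
  (2) forces G = False.
  (1) with G=F, C=F forces K = True.
  Constraint (2) is violated (K=T) — contradiction.
Both cases fail — unsatisfiable.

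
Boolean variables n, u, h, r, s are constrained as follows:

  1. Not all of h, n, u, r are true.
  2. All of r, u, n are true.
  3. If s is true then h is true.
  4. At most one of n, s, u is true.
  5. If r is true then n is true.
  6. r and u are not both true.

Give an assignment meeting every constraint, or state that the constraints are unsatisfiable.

The formula is unsatisfiable.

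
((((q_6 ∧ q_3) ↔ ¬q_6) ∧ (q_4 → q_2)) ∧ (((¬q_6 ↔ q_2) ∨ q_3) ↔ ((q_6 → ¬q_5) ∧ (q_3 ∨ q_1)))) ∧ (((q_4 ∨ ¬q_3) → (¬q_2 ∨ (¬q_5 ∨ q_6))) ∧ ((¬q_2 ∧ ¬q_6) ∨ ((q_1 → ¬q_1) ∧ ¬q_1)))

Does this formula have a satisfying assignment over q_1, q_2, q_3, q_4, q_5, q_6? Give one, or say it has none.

q_1: False, q_2: True, q_3: False, q_4: False, q_5: False, q_6: True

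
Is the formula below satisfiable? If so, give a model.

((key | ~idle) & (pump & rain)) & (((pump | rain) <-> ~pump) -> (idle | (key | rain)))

pump = True; key = True; idle = True; rain = True

  (key | ~idle) & (pump & rain) = True
    key | ~idle = True
      ~idle = False
    pump & rain = True
  ((pump | rain) <-> ~pump) -> (idle | (key | rain)) = True
    (pump | rain) <-> ~pump = False
      pump | rain = True
      ~pump = False
    idle | (key | rain) = True
      key | rain = True
Both conjuncts True, so the formula holds.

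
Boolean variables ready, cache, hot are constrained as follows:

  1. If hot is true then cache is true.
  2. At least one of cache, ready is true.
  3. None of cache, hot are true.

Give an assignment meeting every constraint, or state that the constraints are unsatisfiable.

ready = True, cache = False, hot = False

  (1) hot=F ⇒ cache: vacuous ✓
  (2) {cache, ready}: 1 true — at least one ✓
  (3) {cache, hot}: 0 true — none ✓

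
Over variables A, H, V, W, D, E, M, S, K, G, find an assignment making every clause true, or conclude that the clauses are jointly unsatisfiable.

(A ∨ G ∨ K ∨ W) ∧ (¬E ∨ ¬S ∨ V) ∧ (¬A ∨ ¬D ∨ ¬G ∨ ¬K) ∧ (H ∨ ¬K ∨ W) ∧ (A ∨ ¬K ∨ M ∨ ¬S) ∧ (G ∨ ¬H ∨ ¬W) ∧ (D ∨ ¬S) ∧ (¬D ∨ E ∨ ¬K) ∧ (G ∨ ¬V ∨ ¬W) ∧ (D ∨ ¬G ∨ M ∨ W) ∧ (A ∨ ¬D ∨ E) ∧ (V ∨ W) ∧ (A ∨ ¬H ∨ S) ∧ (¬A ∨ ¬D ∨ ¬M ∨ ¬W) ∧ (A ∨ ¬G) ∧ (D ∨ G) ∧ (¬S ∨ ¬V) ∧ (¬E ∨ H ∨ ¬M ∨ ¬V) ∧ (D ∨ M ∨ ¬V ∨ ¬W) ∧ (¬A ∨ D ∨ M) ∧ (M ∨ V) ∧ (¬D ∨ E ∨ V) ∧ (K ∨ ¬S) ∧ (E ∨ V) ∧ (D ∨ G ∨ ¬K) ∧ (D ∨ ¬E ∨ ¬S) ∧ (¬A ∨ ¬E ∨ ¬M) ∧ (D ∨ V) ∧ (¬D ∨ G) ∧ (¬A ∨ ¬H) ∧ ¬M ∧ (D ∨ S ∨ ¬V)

Unit clause (¬M) forces M = False.
In (M ∨ V) only V is left, so V = True.
In (¬S ∨ ¬V) only ¬S is left, so S = False.
In (D ∨ S ∨ ¬V) only D is left, so D = True.
In (¬D ∨ G) only G is left, so G = True.
In (A ∨ ¬G) only A is left, so A = True.
In (¬A ∨ ¬H) only ¬H is left, so H = False.
In (¬A ∨ ¬D ∨ ¬G ∨ ¬K) only ¬K is left, so K = False.
Set W = True.
Set E = True.
All clauses satisfied.

A = True; H = False; V = True; W = True; D = True; E = True; M = False; S = False; K = False; G = True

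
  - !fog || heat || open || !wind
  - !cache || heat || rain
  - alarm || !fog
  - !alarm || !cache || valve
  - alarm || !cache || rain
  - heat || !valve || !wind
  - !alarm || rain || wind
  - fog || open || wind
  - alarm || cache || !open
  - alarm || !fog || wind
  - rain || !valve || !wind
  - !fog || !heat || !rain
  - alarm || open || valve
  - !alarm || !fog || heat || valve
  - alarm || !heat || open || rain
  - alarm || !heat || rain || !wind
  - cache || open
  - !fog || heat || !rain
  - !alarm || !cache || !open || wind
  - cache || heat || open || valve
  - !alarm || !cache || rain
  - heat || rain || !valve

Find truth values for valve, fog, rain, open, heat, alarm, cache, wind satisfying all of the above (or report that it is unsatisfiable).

valve = True; fog = False; rain = True; open = True; heat = True; alarm = True; cache = False; wind = False

Set valve = True.
Set fog = False.
Try rain = False:
  (rain || !valve || !wind) forces wind = False.
  (!alarm || rain || wind) forces alarm = False.
  (alarm || !cache || rain) forces cache = False.
  (fog || open || wind) forces open = True.
  clause (alarm || cache || !open) is falsified — backtrack.
So rain = True.
Set open = True.
Set heat = True.
Set alarm = True.
Set cache = False.
Set wind = False.
All clauses satisfied.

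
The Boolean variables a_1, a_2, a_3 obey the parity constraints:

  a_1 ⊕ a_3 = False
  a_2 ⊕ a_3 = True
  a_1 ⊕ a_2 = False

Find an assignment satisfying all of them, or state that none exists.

Adding constraints 1, 2, 3 mod 2: every variable appears an even number of times on the left, so the left side is 0.
But the right sides sum to 1 (mod 2). 0 ≠ 1 — the system is inconsistent.

No satisfying assignment exists.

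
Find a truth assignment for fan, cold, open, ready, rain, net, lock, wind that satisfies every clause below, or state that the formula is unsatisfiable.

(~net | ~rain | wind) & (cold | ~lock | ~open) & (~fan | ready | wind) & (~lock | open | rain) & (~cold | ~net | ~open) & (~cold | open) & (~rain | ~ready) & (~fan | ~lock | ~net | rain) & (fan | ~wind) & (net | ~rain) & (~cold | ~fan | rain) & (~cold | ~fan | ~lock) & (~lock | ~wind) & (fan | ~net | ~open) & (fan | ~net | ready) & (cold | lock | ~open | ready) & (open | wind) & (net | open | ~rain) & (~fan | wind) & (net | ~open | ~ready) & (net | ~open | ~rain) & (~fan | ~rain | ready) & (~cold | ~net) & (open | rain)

fan = True, cold = False, open = True, ready = True, rain = False, net = True, lock = False, wind = True

Set fan = True.
  then (~fan | wind) forces wind = True.
  then (~lock | ~wind) forces lock = False.
Try cold = True:
  (~cold | open) forces open = True.
  (~cold | ~net | ~open) forces net = False.
  (net | ~rain) forces rain = False.
  clause (~cold | ~fan | rain) is falsified — backtrack.
So cold = False.
Try open = False:
  (open | rain) forces rain = True.
  (~rain | ~ready) forces ready = False.
  clause (~fan | ~rain | ready) is falsified — backtrack.
So open = True.
  then (cold | lock | ~open | ready) forces ready = True.
  then (net | ~open | ~ready) forces net = True.
  then (~rain | ~ready) forces rain = False.
All clauses satisfied.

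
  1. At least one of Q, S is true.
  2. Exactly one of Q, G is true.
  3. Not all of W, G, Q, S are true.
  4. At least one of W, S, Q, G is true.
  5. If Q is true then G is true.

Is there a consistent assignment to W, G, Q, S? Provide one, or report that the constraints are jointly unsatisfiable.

W: False, G: True, Q: False, S: True

  (1) {Q, S}: 1 true — at least one ✓
  (2) {Q, G}: 1 true — exactly one ✓
  (3) {W, G, Q, S}: 2/4 true — not all ✓
  (4) {W, S, Q, G}: 2 true — at least one ✓
  (5) Q=F ⇒ G: vacuous ✓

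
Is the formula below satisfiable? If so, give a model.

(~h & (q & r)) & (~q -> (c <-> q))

h = False, q = True, c = False, r = True

  ~h & (q & r) = True
    ~h = True
    q & r = True
  ~q -> (c <-> q) = True
    ~q = False
    c <-> q = False
Both conjuncts True, so the formula holds.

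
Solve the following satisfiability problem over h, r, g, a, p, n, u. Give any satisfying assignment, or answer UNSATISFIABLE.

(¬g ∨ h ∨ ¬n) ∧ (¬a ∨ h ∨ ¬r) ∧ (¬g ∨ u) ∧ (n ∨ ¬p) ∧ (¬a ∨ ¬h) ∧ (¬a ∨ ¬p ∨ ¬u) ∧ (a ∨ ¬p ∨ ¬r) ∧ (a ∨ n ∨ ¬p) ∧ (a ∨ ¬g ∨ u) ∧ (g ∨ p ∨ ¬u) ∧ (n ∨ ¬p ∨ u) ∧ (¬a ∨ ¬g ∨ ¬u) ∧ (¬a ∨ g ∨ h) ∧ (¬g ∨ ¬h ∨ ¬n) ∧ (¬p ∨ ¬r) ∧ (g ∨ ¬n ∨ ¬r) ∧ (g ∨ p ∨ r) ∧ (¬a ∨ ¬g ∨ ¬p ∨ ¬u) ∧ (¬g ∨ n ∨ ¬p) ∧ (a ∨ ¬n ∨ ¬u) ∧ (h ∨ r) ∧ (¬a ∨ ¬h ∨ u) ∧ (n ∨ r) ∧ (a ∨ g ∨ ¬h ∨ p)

h: True, r: False, g: False, a: False, p: True, n: True, u: False

Set h = True.
  then (¬a ∨ ¬h) forces a = False.
Set r = False.
  then (n ∨ r) forces n = True.
  then (¬g ∨ ¬h ∨ ¬n) forces g = False.
  then (g ∨ p ∨ r) forces p = True.
  then (a ∨ ¬n ∨ ¬u) forces u = False.
All clauses satisfied.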